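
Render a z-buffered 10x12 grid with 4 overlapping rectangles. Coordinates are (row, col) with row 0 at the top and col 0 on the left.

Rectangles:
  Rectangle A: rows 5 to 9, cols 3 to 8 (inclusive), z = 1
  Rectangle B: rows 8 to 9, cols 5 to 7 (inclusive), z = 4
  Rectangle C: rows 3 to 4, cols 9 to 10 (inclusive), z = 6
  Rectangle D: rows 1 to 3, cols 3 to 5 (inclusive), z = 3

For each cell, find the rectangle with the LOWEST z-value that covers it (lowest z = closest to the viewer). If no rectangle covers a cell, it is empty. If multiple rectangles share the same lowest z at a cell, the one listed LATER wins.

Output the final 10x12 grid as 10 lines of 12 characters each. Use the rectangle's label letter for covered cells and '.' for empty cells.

............
...DDD......
...DDD......
...DDD...CC.
.........CC.
...AAAAAA...
...AAAAAA...
...AAAAAA...
...AAAAAA...
...AAAAAA...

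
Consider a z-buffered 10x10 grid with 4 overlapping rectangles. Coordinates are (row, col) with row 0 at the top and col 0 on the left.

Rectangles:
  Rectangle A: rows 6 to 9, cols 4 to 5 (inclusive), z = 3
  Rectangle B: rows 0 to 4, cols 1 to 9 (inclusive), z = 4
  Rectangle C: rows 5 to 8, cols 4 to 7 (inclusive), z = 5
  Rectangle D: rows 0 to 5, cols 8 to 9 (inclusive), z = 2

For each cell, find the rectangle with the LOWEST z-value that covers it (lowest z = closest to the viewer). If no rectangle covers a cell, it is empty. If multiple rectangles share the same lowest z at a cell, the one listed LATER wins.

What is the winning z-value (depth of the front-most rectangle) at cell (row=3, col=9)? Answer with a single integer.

Check cell (3,9):
  A: rows 6-9 cols 4-5 -> outside (row miss)
  B: rows 0-4 cols 1-9 z=4 -> covers; best now B (z=4)
  C: rows 5-8 cols 4-7 -> outside (row miss)
  D: rows 0-5 cols 8-9 z=2 -> covers; best now D (z=2)
Winner: D at z=2

Answer: 2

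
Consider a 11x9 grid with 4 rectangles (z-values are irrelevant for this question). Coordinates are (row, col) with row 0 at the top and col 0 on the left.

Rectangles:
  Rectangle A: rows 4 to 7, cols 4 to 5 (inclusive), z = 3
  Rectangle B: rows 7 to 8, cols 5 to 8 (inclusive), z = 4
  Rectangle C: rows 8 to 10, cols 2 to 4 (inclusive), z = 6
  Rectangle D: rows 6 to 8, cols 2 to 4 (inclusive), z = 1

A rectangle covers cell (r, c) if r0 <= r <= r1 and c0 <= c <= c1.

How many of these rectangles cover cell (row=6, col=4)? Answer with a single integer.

Check cell (6,4):
  A: rows 4-7 cols 4-5 -> covers
  B: rows 7-8 cols 5-8 -> outside (row miss)
  C: rows 8-10 cols 2-4 -> outside (row miss)
  D: rows 6-8 cols 2-4 -> covers
Count covering = 2

Answer: 2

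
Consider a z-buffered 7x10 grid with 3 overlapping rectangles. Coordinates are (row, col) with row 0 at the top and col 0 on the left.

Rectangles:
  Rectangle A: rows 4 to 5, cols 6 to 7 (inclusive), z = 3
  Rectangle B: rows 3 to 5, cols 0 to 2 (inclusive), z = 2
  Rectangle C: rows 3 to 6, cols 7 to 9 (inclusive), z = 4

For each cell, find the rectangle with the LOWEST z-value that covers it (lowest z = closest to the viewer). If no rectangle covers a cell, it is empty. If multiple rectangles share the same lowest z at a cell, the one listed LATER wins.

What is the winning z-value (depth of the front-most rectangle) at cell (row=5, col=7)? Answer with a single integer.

Check cell (5,7):
  A: rows 4-5 cols 6-7 z=3 -> covers; best now A (z=3)
  B: rows 3-5 cols 0-2 -> outside (col miss)
  C: rows 3-6 cols 7-9 z=4 -> covers; best now A (z=3)
Winner: A at z=3

Answer: 3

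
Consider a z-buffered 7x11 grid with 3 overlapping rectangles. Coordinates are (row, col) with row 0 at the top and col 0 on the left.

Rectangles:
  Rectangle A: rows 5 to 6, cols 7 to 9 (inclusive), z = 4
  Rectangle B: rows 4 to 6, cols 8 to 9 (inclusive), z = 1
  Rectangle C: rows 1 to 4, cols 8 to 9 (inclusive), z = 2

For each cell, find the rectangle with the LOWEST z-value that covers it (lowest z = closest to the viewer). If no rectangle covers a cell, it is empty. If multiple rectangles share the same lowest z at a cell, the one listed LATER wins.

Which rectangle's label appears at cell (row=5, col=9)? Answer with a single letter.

Check cell (5,9):
  A: rows 5-6 cols 7-9 z=4 -> covers; best now A (z=4)
  B: rows 4-6 cols 8-9 z=1 -> covers; best now B (z=1)
  C: rows 1-4 cols 8-9 -> outside (row miss)
Winner: B at z=1

Answer: B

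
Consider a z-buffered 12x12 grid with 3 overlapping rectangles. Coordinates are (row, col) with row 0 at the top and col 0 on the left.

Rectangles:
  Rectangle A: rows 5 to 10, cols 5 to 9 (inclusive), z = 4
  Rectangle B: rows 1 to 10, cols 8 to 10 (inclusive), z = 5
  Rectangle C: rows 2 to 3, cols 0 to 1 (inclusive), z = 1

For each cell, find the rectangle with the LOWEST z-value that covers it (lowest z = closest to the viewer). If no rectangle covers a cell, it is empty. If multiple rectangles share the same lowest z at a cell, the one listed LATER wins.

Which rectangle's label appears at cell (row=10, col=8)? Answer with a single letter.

Answer: A

Derivation:
Check cell (10,8):
  A: rows 5-10 cols 5-9 z=4 -> covers; best now A (z=4)
  B: rows 1-10 cols 8-10 z=5 -> covers; best now A (z=4)
  C: rows 2-3 cols 0-1 -> outside (row miss)
Winner: A at z=4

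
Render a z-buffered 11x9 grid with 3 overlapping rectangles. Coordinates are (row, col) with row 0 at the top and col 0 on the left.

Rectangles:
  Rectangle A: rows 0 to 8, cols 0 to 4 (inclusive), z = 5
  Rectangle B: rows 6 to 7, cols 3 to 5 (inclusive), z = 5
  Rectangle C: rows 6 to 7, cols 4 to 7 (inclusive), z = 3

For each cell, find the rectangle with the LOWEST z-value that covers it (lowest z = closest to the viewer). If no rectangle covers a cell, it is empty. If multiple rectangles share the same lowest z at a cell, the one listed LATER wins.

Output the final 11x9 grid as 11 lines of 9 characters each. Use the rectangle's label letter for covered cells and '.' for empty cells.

AAAAA....
AAAAA....
AAAAA....
AAAAA....
AAAAA....
AAAAA....
AAABCCCC.
AAABCCCC.
AAAAA....
.........
.........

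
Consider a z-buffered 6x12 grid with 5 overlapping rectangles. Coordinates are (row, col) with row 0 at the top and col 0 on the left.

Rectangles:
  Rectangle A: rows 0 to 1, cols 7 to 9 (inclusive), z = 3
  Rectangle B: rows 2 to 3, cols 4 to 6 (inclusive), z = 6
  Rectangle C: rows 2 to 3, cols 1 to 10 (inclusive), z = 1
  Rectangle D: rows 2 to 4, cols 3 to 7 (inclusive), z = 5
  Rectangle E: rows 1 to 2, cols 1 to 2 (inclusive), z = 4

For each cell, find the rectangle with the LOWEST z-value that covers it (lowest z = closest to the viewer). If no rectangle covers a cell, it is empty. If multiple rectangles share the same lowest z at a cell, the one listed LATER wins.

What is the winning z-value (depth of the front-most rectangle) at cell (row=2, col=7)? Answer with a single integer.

Answer: 1

Derivation:
Check cell (2,7):
  A: rows 0-1 cols 7-9 -> outside (row miss)
  B: rows 2-3 cols 4-6 -> outside (col miss)
  C: rows 2-3 cols 1-10 z=1 -> covers; best now C (z=1)
  D: rows 2-4 cols 3-7 z=5 -> covers; best now C (z=1)
  E: rows 1-2 cols 1-2 -> outside (col miss)
Winner: C at z=1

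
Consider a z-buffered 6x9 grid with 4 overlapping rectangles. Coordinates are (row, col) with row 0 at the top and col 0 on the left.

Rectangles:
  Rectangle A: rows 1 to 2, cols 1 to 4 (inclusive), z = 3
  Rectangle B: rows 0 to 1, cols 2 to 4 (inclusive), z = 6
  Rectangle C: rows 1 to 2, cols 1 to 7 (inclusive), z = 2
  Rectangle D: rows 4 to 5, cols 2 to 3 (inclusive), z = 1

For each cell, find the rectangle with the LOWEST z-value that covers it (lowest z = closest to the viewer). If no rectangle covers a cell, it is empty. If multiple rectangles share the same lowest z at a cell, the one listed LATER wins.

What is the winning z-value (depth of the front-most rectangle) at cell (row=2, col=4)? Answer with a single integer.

Check cell (2,4):
  A: rows 1-2 cols 1-4 z=3 -> covers; best now A (z=3)
  B: rows 0-1 cols 2-4 -> outside (row miss)
  C: rows 1-2 cols 1-7 z=2 -> covers; best now C (z=2)
  D: rows 4-5 cols 2-3 -> outside (row miss)
Winner: C at z=2

Answer: 2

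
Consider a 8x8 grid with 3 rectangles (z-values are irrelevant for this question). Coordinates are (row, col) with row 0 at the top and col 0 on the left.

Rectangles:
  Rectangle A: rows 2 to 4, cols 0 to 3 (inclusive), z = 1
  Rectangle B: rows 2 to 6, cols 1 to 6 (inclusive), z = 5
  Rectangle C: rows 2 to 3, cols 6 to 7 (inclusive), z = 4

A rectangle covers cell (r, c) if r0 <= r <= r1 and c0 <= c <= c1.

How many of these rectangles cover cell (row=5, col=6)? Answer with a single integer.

Answer: 1

Derivation:
Check cell (5,6):
  A: rows 2-4 cols 0-3 -> outside (row miss)
  B: rows 2-6 cols 1-6 -> covers
  C: rows 2-3 cols 6-7 -> outside (row miss)
Count covering = 1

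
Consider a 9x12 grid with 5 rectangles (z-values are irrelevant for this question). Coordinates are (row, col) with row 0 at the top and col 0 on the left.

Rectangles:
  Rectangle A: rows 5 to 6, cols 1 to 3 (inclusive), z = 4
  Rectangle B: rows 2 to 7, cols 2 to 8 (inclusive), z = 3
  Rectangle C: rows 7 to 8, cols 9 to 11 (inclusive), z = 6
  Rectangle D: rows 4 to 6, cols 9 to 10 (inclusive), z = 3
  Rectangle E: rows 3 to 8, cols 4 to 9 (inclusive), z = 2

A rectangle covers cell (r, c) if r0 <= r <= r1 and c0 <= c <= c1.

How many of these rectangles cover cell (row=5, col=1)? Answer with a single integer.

Check cell (5,1):
  A: rows 5-6 cols 1-3 -> covers
  B: rows 2-7 cols 2-8 -> outside (col miss)
  C: rows 7-8 cols 9-11 -> outside (row miss)
  D: rows 4-6 cols 9-10 -> outside (col miss)
  E: rows 3-8 cols 4-9 -> outside (col miss)
Count covering = 1

Answer: 1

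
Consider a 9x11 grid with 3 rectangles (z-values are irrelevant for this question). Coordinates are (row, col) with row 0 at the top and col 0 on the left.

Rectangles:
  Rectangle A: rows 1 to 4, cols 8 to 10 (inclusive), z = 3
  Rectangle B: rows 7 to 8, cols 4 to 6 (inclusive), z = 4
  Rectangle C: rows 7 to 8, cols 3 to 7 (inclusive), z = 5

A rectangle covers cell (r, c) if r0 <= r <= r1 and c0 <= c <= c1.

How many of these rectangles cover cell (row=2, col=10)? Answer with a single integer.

Answer: 1

Derivation:
Check cell (2,10):
  A: rows 1-4 cols 8-10 -> covers
  B: rows 7-8 cols 4-6 -> outside (row miss)
  C: rows 7-8 cols 3-7 -> outside (row miss)
Count covering = 1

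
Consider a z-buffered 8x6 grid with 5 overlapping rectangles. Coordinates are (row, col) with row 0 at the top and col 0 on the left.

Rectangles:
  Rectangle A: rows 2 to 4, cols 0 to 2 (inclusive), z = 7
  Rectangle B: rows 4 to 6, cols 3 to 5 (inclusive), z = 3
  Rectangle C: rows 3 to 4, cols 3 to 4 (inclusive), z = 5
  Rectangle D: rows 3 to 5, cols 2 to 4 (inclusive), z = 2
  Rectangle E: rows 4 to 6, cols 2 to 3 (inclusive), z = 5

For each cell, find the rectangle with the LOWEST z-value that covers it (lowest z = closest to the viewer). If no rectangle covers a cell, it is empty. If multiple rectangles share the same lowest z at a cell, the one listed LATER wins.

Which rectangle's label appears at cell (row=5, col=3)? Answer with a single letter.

Check cell (5,3):
  A: rows 2-4 cols 0-2 -> outside (row miss)
  B: rows 4-6 cols 3-5 z=3 -> covers; best now B (z=3)
  C: rows 3-4 cols 3-4 -> outside (row miss)
  D: rows 3-5 cols 2-4 z=2 -> covers; best now D (z=2)
  E: rows 4-6 cols 2-3 z=5 -> covers; best now D (z=2)
Winner: D at z=2

Answer: D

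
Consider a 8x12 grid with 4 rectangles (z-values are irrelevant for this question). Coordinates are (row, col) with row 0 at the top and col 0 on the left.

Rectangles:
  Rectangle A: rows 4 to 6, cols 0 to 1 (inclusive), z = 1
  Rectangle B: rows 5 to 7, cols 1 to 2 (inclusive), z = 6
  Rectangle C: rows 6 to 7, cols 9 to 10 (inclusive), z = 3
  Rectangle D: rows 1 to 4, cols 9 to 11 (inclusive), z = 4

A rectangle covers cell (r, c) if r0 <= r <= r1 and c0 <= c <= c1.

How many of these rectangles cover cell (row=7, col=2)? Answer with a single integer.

Check cell (7,2):
  A: rows 4-6 cols 0-1 -> outside (row miss)
  B: rows 5-7 cols 1-2 -> covers
  C: rows 6-7 cols 9-10 -> outside (col miss)
  D: rows 1-4 cols 9-11 -> outside (row miss)
Count covering = 1

Answer: 1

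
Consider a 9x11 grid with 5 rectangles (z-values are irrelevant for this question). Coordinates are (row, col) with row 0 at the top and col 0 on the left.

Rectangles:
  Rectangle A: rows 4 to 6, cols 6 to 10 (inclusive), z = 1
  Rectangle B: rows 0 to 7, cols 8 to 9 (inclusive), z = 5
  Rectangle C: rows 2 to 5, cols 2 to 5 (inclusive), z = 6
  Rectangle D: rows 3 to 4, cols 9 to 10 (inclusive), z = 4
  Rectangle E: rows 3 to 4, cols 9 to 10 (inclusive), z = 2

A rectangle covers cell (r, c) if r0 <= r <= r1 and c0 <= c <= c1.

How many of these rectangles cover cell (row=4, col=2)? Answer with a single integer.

Answer: 1

Derivation:
Check cell (4,2):
  A: rows 4-6 cols 6-10 -> outside (col miss)
  B: rows 0-7 cols 8-9 -> outside (col miss)
  C: rows 2-5 cols 2-5 -> covers
  D: rows 3-4 cols 9-10 -> outside (col miss)
  E: rows 3-4 cols 9-10 -> outside (col miss)
Count covering = 1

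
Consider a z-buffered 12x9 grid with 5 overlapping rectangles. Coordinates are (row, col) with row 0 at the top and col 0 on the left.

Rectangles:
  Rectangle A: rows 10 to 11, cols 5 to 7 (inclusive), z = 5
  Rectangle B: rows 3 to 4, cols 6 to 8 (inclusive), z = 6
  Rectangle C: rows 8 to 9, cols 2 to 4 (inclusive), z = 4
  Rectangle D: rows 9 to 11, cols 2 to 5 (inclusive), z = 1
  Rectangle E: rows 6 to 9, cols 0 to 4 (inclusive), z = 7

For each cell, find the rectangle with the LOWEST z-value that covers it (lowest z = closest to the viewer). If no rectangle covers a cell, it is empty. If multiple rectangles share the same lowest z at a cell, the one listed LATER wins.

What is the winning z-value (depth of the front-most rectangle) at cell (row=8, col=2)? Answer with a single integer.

Answer: 4

Derivation:
Check cell (8,2):
  A: rows 10-11 cols 5-7 -> outside (row miss)
  B: rows 3-4 cols 6-8 -> outside (row miss)
  C: rows 8-9 cols 2-4 z=4 -> covers; best now C (z=4)
  D: rows 9-11 cols 2-5 -> outside (row miss)
  E: rows 6-9 cols 0-4 z=7 -> covers; best now C (z=4)
Winner: C at z=4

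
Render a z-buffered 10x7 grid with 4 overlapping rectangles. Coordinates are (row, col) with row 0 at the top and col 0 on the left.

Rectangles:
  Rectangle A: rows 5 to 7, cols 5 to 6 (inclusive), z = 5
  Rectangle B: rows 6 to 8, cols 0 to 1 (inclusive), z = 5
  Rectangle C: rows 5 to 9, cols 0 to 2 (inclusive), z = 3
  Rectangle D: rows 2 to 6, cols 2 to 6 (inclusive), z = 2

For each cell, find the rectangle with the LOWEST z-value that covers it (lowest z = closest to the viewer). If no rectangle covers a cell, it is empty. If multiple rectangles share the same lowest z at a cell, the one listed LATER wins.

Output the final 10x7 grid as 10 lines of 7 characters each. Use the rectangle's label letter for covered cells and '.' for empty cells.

.......
.......
..DDDDD
..DDDDD
..DDDDD
CCDDDDD
CCDDDDD
CCC..AA
CCC....
CCC....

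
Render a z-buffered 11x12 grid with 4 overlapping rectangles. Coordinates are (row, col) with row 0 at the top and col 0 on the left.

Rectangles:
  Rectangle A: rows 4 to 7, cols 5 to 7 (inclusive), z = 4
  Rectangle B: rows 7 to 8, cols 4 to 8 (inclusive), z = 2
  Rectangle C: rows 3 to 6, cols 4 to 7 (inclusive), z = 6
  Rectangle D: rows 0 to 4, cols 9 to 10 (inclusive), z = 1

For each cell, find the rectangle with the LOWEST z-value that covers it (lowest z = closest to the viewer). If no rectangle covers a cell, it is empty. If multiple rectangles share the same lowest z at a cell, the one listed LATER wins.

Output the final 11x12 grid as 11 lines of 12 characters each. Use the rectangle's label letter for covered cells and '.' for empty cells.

.........DD.
.........DD.
.........DD.
....CCCC.DD.
....CAAA.DD.
....CAAA....
....CAAA....
....BBBBB...
....BBBBB...
............
............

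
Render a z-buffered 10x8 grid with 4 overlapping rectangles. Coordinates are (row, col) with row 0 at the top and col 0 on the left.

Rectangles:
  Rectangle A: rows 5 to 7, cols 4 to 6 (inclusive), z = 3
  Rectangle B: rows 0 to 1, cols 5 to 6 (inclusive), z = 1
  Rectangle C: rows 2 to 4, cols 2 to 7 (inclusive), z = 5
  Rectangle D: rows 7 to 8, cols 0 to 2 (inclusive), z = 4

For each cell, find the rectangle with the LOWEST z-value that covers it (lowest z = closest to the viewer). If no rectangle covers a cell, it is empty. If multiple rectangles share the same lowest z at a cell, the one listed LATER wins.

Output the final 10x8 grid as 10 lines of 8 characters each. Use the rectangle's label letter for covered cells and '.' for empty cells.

.....BB.
.....BB.
..CCCCCC
..CCCCCC
..CCCCCC
....AAA.
....AAA.
DDD.AAA.
DDD.....
........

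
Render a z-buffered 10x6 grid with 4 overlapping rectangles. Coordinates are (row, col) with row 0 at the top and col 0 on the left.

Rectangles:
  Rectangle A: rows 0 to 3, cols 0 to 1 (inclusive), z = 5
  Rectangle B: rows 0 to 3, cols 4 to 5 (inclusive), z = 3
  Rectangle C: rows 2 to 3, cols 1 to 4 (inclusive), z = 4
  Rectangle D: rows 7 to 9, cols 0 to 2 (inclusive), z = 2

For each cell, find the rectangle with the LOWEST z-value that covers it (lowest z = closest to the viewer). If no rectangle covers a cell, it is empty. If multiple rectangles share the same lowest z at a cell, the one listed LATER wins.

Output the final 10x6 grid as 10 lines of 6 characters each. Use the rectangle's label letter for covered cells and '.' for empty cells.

AA..BB
AA..BB
ACCCBB
ACCCBB
......
......
......
DDD...
DDD...
DDD...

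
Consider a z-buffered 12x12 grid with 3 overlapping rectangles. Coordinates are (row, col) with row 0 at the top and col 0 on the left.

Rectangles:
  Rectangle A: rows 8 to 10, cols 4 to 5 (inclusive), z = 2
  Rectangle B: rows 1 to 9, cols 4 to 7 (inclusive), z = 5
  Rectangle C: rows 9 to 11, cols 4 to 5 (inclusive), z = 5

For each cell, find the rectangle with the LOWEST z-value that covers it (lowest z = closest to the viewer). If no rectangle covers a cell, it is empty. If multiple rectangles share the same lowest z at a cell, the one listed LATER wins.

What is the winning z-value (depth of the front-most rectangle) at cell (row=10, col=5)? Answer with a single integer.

Check cell (10,5):
  A: rows 8-10 cols 4-5 z=2 -> covers; best now A (z=2)
  B: rows 1-9 cols 4-7 -> outside (row miss)
  C: rows 9-11 cols 4-5 z=5 -> covers; best now A (z=2)
Winner: A at z=2

Answer: 2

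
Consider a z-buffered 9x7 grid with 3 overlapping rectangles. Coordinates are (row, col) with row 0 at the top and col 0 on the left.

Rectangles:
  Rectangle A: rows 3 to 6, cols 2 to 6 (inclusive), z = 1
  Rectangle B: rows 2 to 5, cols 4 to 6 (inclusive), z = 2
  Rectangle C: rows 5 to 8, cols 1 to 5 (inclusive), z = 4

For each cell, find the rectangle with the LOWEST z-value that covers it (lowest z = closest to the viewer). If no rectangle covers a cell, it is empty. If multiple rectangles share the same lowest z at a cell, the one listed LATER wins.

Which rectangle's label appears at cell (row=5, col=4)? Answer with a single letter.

Check cell (5,4):
  A: rows 3-6 cols 2-6 z=1 -> covers; best now A (z=1)
  B: rows 2-5 cols 4-6 z=2 -> covers; best now A (z=1)
  C: rows 5-8 cols 1-5 z=4 -> covers; best now A (z=1)
Winner: A at z=1

Answer: A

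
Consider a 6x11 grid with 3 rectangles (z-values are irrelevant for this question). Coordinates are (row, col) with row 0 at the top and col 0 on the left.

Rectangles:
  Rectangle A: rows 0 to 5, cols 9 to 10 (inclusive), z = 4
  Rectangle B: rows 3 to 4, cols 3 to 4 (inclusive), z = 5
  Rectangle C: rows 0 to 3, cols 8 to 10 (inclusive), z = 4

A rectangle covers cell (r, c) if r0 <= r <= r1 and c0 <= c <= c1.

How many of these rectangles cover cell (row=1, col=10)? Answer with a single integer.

Answer: 2

Derivation:
Check cell (1,10):
  A: rows 0-5 cols 9-10 -> covers
  B: rows 3-4 cols 3-4 -> outside (row miss)
  C: rows 0-3 cols 8-10 -> covers
Count covering = 2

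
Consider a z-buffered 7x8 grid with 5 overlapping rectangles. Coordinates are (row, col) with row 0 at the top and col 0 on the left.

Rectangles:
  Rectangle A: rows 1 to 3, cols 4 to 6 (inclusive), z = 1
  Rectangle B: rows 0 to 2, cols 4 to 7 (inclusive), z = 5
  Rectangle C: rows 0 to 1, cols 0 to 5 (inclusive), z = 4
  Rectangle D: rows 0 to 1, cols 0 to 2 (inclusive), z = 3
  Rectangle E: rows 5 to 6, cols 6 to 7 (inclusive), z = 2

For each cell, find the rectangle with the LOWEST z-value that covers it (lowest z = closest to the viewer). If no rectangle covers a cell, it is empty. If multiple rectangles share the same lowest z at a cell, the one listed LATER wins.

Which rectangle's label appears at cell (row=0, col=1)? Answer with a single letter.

Check cell (0,1):
  A: rows 1-3 cols 4-6 -> outside (row miss)
  B: rows 0-2 cols 4-7 -> outside (col miss)
  C: rows 0-1 cols 0-5 z=4 -> covers; best now C (z=4)
  D: rows 0-1 cols 0-2 z=3 -> covers; best now D (z=3)
  E: rows 5-6 cols 6-7 -> outside (row miss)
Winner: D at z=3

Answer: D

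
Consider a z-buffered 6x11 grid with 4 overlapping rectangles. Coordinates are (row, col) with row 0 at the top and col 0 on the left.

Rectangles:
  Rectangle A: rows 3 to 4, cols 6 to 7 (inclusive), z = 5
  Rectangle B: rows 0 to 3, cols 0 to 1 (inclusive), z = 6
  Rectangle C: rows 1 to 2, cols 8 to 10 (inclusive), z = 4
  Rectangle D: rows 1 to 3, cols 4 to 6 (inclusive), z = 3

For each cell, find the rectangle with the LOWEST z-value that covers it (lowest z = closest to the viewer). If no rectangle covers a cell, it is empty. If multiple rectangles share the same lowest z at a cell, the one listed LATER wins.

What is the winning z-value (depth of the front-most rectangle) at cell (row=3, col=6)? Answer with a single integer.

Answer: 3

Derivation:
Check cell (3,6):
  A: rows 3-4 cols 6-7 z=5 -> covers; best now A (z=5)
  B: rows 0-3 cols 0-1 -> outside (col miss)
  C: rows 1-2 cols 8-10 -> outside (row miss)
  D: rows 1-3 cols 4-6 z=3 -> covers; best now D (z=3)
Winner: D at z=3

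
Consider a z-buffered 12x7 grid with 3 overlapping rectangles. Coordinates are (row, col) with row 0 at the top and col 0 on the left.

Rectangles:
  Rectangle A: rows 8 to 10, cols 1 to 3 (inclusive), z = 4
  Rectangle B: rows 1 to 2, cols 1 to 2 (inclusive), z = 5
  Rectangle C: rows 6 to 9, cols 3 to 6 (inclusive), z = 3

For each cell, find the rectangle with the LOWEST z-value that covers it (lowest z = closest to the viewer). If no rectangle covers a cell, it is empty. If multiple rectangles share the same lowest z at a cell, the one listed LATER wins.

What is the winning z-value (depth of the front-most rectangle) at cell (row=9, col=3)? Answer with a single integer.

Answer: 3

Derivation:
Check cell (9,3):
  A: rows 8-10 cols 1-3 z=4 -> covers; best now A (z=4)
  B: rows 1-2 cols 1-2 -> outside (row miss)
  C: rows 6-9 cols 3-6 z=3 -> covers; best now C (z=3)
Winner: C at z=3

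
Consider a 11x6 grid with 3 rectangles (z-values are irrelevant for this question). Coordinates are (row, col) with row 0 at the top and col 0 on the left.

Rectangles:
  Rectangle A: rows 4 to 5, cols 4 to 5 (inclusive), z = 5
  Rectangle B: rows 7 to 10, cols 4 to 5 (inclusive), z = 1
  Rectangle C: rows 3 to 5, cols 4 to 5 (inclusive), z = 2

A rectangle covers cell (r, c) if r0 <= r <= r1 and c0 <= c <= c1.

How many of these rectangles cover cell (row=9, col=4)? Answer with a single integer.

Answer: 1

Derivation:
Check cell (9,4):
  A: rows 4-5 cols 4-5 -> outside (row miss)
  B: rows 7-10 cols 4-5 -> covers
  C: rows 3-5 cols 4-5 -> outside (row miss)
Count covering = 1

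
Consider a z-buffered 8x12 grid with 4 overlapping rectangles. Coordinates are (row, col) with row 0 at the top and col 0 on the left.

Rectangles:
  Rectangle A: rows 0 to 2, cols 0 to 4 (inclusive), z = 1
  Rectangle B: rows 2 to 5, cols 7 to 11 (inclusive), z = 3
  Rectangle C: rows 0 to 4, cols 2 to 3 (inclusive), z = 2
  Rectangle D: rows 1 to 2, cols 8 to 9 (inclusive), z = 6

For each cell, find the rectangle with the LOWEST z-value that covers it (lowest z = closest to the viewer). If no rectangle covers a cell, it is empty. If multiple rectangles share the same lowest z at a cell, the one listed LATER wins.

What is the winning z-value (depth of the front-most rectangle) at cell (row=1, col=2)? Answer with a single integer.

Answer: 1

Derivation:
Check cell (1,2):
  A: rows 0-2 cols 0-4 z=1 -> covers; best now A (z=1)
  B: rows 2-5 cols 7-11 -> outside (row miss)
  C: rows 0-4 cols 2-3 z=2 -> covers; best now A (z=1)
  D: rows 1-2 cols 8-9 -> outside (col miss)
Winner: A at z=1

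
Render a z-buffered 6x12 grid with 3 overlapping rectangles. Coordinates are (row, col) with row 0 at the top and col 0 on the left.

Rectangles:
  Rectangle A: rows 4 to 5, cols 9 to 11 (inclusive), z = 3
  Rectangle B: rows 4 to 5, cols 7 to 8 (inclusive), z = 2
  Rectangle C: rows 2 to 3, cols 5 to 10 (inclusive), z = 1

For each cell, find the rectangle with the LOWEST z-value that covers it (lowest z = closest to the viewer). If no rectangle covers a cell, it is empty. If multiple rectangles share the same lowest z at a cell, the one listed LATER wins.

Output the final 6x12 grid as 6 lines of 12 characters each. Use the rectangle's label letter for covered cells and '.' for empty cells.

............
............
.....CCCCCC.
.....CCCCCC.
.......BBAAA
.......BBAAA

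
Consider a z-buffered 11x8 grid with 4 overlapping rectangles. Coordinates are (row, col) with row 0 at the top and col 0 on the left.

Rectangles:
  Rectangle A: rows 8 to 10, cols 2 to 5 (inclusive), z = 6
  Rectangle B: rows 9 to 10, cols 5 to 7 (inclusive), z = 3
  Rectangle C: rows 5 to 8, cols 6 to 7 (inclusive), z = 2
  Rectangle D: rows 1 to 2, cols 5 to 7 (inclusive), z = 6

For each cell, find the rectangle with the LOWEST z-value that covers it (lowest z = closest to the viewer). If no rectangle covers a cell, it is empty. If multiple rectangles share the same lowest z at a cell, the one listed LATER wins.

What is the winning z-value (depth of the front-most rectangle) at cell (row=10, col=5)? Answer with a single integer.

Check cell (10,5):
  A: rows 8-10 cols 2-5 z=6 -> covers; best now A (z=6)
  B: rows 9-10 cols 5-7 z=3 -> covers; best now B (z=3)
  C: rows 5-8 cols 6-7 -> outside (row miss)
  D: rows 1-2 cols 5-7 -> outside (row miss)
Winner: B at z=3

Answer: 3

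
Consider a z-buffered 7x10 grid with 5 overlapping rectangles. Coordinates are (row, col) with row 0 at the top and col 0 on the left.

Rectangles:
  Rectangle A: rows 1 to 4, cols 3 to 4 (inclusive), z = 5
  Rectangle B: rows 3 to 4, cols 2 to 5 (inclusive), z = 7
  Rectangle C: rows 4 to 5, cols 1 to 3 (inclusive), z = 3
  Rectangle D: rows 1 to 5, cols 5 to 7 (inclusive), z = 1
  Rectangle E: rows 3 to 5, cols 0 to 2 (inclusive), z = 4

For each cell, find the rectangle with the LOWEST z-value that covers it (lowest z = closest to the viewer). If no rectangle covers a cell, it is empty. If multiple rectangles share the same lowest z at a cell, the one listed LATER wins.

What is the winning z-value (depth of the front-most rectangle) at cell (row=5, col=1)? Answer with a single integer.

Check cell (5,1):
  A: rows 1-4 cols 3-4 -> outside (row miss)
  B: rows 3-4 cols 2-5 -> outside (row miss)
  C: rows 4-5 cols 1-3 z=3 -> covers; best now C (z=3)
  D: rows 1-5 cols 5-7 -> outside (col miss)
  E: rows 3-5 cols 0-2 z=4 -> covers; best now C (z=3)
Winner: C at z=3

Answer: 3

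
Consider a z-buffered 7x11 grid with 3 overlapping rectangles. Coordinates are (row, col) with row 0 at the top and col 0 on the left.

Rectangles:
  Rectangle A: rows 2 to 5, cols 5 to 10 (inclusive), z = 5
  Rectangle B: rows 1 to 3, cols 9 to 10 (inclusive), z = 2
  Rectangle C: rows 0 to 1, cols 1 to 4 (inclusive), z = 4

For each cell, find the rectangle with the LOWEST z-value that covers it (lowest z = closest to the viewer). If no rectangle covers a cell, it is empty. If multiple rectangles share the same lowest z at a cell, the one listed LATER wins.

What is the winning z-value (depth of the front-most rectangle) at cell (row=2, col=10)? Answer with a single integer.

Answer: 2

Derivation:
Check cell (2,10):
  A: rows 2-5 cols 5-10 z=5 -> covers; best now A (z=5)
  B: rows 1-3 cols 9-10 z=2 -> covers; best now B (z=2)
  C: rows 0-1 cols 1-4 -> outside (row miss)
Winner: B at z=2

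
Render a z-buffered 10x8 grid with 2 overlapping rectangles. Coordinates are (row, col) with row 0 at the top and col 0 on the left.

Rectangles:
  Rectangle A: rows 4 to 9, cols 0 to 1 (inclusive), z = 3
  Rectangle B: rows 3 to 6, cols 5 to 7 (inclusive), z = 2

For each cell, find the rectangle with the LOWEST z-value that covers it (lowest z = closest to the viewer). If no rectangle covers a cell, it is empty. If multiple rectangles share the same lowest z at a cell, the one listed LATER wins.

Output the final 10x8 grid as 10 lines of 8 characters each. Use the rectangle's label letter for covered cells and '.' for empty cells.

........
........
........
.....BBB
AA...BBB
AA...BBB
AA...BBB
AA......
AA......
AA......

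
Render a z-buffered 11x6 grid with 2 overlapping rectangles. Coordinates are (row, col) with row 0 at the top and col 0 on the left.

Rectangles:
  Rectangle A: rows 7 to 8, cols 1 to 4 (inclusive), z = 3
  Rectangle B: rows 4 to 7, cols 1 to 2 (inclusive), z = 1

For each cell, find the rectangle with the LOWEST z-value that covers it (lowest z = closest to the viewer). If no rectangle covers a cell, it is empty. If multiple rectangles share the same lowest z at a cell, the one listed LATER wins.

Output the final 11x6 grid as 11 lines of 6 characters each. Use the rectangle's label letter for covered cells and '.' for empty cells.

......
......
......
......
.BB...
.BB...
.BB...
.BBAA.
.AAAA.
......
......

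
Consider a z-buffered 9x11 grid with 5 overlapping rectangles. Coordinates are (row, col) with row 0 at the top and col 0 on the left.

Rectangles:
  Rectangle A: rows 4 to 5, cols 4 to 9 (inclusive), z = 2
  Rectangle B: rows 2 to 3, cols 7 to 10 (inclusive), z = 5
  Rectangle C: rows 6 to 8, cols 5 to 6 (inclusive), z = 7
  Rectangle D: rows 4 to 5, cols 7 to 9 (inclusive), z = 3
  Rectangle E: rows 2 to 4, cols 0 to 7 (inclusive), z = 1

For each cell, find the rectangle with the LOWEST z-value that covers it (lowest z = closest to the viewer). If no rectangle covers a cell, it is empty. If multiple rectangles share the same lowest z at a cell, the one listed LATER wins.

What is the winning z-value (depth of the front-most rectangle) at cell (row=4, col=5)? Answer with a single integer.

Answer: 1

Derivation:
Check cell (4,5):
  A: rows 4-5 cols 4-9 z=2 -> covers; best now A (z=2)
  B: rows 2-3 cols 7-10 -> outside (row miss)
  C: rows 6-8 cols 5-6 -> outside (row miss)
  D: rows 4-5 cols 7-9 -> outside (col miss)
  E: rows 2-4 cols 0-7 z=1 -> covers; best now E (z=1)
Winner: E at z=1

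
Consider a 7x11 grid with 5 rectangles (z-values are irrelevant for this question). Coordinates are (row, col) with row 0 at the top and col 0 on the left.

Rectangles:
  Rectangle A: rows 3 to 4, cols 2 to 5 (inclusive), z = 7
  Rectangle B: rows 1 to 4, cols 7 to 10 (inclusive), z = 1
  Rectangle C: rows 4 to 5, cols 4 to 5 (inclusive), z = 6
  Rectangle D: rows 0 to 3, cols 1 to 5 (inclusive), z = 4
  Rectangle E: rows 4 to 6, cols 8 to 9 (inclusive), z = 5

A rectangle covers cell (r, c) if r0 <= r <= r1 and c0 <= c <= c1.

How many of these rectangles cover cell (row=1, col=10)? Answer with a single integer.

Answer: 1

Derivation:
Check cell (1,10):
  A: rows 3-4 cols 2-5 -> outside (row miss)
  B: rows 1-4 cols 7-10 -> covers
  C: rows 4-5 cols 4-5 -> outside (row miss)
  D: rows 0-3 cols 1-5 -> outside (col miss)
  E: rows 4-6 cols 8-9 -> outside (row miss)
Count covering = 1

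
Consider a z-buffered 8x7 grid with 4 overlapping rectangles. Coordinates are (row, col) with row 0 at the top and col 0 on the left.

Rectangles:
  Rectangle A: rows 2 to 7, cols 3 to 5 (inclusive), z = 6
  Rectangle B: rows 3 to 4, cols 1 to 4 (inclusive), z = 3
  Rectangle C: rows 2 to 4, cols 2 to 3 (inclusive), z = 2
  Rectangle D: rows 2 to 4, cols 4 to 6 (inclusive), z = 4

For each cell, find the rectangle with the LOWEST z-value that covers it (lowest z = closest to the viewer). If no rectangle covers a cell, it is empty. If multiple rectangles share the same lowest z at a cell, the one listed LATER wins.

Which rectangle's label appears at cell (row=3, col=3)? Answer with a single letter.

Check cell (3,3):
  A: rows 2-7 cols 3-5 z=6 -> covers; best now A (z=6)
  B: rows 3-4 cols 1-4 z=3 -> covers; best now B (z=3)
  C: rows 2-4 cols 2-3 z=2 -> covers; best now C (z=2)
  D: rows 2-4 cols 4-6 -> outside (col miss)
Winner: C at z=2

Answer: C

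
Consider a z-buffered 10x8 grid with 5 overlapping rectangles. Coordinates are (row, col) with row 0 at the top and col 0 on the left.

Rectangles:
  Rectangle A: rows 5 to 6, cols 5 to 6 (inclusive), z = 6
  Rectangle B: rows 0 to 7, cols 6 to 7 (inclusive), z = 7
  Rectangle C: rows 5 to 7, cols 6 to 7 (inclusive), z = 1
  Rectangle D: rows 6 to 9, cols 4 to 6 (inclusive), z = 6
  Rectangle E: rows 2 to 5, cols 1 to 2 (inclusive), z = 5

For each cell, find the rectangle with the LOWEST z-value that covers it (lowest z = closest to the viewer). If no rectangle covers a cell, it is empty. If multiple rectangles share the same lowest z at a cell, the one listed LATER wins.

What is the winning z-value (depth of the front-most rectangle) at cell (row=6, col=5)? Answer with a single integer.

Check cell (6,5):
  A: rows 5-6 cols 5-6 z=6 -> covers; best now A (z=6)
  B: rows 0-7 cols 6-7 -> outside (col miss)
  C: rows 5-7 cols 6-7 -> outside (col miss)
  D: rows 6-9 cols 4-6 z=6 -> covers; best now D (z=6)
  E: rows 2-5 cols 1-2 -> outside (row miss)
Winner: D at z=6

Answer: 6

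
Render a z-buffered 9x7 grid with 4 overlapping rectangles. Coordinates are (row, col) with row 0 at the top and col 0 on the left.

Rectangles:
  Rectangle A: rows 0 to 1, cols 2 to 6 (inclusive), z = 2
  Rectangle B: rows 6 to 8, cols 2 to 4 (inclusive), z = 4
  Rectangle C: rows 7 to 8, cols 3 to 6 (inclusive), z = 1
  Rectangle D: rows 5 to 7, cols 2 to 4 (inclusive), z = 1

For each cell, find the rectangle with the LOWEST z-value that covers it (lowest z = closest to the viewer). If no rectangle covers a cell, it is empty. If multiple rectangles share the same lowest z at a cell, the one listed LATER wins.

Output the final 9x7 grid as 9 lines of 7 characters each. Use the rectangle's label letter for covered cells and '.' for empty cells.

..AAAAA
..AAAAA
.......
.......
.......
..DDD..
..DDD..
..DDDCC
..BCCCC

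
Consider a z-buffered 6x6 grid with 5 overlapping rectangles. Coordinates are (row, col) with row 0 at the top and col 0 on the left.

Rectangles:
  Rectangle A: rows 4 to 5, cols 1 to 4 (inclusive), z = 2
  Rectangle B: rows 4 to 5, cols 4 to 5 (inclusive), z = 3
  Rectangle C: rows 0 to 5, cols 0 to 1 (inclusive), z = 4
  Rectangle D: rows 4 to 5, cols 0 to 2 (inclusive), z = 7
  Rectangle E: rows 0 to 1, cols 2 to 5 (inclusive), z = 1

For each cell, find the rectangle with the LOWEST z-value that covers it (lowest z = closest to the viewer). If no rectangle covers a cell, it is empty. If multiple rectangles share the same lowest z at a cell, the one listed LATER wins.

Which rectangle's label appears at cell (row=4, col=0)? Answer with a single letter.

Check cell (4,0):
  A: rows 4-5 cols 1-4 -> outside (col miss)
  B: rows 4-5 cols 4-5 -> outside (col miss)
  C: rows 0-5 cols 0-1 z=4 -> covers; best now C (z=4)
  D: rows 4-5 cols 0-2 z=7 -> covers; best now C (z=4)
  E: rows 0-1 cols 2-5 -> outside (row miss)
Winner: C at z=4

Answer: C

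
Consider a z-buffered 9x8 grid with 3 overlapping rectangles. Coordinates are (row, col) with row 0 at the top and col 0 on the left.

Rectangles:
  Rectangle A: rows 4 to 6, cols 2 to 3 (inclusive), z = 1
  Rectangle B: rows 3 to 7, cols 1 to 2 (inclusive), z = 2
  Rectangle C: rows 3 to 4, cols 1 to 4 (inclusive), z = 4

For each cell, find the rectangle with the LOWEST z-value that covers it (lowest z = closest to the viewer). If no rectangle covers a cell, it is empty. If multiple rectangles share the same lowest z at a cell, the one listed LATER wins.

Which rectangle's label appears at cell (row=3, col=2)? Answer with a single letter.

Answer: B

Derivation:
Check cell (3,2):
  A: rows 4-6 cols 2-3 -> outside (row miss)
  B: rows 3-7 cols 1-2 z=2 -> covers; best now B (z=2)
  C: rows 3-4 cols 1-4 z=4 -> covers; best now B (z=2)
Winner: B at z=2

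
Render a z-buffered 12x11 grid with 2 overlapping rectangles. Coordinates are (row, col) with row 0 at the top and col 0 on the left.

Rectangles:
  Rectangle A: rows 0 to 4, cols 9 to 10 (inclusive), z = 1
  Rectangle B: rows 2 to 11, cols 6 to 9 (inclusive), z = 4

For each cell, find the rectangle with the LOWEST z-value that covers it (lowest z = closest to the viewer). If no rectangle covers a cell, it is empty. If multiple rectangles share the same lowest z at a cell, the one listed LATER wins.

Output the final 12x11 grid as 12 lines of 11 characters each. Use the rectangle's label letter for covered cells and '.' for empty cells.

.........AA
.........AA
......BBBAA
......BBBAA
......BBBAA
......BBBB.
......BBBB.
......BBBB.
......BBBB.
......BBBB.
......BBBB.
......BBBB.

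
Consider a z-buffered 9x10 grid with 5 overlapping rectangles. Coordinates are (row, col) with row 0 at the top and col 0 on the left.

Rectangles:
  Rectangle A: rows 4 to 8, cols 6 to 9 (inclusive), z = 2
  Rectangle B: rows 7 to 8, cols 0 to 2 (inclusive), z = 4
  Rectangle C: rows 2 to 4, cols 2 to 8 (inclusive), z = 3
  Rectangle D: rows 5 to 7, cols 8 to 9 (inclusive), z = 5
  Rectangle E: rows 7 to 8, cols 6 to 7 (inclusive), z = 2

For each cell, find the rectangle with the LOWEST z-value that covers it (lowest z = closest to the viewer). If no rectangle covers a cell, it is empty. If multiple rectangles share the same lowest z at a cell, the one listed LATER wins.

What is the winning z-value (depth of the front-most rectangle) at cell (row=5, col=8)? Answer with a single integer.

Check cell (5,8):
  A: rows 4-8 cols 6-9 z=2 -> covers; best now A (z=2)
  B: rows 7-8 cols 0-2 -> outside (row miss)
  C: rows 2-4 cols 2-8 -> outside (row miss)
  D: rows 5-7 cols 8-9 z=5 -> covers; best now A (z=2)
  E: rows 7-8 cols 6-7 -> outside (row miss)
Winner: A at z=2

Answer: 2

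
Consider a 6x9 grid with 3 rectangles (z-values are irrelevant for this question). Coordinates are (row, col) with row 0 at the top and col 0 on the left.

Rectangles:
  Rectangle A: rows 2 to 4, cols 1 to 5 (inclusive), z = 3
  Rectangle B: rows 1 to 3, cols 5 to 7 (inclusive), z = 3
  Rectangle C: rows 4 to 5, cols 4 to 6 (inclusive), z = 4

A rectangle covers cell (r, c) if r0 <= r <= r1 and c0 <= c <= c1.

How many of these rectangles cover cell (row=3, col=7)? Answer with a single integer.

Answer: 1

Derivation:
Check cell (3,7):
  A: rows 2-4 cols 1-5 -> outside (col miss)
  B: rows 1-3 cols 5-7 -> covers
  C: rows 4-5 cols 4-6 -> outside (row miss)
Count covering = 1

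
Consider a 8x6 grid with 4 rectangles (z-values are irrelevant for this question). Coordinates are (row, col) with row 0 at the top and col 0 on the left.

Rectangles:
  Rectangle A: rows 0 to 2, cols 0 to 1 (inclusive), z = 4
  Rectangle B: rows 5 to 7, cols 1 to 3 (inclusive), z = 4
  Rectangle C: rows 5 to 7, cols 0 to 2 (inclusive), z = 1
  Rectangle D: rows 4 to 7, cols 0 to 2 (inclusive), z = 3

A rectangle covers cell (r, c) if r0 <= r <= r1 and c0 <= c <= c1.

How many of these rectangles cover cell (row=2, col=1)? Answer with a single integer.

Check cell (2,1):
  A: rows 0-2 cols 0-1 -> covers
  B: rows 5-7 cols 1-3 -> outside (row miss)
  C: rows 5-7 cols 0-2 -> outside (row miss)
  D: rows 4-7 cols 0-2 -> outside (row miss)
Count covering = 1

Answer: 1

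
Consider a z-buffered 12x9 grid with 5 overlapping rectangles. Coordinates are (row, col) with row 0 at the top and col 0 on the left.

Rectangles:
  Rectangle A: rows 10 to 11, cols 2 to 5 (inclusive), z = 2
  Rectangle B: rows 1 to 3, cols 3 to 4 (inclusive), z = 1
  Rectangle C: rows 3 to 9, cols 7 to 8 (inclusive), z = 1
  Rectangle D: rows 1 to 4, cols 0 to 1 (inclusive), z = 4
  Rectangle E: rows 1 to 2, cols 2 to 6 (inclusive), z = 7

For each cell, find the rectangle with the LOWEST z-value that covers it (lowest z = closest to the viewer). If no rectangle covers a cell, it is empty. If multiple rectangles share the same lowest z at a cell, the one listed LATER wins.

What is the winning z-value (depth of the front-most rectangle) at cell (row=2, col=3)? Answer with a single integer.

Check cell (2,3):
  A: rows 10-11 cols 2-5 -> outside (row miss)
  B: rows 1-3 cols 3-4 z=1 -> covers; best now B (z=1)
  C: rows 3-9 cols 7-8 -> outside (row miss)
  D: rows 1-4 cols 0-1 -> outside (col miss)
  E: rows 1-2 cols 2-6 z=7 -> covers; best now B (z=1)
Winner: B at z=1

Answer: 1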